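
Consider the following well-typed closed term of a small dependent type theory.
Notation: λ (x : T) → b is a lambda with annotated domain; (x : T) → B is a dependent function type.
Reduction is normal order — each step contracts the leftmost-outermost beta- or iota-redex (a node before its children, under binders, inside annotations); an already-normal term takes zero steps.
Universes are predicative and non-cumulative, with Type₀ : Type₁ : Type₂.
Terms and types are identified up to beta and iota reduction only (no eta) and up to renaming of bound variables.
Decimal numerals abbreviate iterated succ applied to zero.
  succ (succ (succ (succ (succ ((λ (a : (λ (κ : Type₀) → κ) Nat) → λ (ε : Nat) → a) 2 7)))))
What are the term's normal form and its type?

reduced normal form:
  7
the term's type:
  Nat
observation: 2 normal-order steps separate the term from its normal form.


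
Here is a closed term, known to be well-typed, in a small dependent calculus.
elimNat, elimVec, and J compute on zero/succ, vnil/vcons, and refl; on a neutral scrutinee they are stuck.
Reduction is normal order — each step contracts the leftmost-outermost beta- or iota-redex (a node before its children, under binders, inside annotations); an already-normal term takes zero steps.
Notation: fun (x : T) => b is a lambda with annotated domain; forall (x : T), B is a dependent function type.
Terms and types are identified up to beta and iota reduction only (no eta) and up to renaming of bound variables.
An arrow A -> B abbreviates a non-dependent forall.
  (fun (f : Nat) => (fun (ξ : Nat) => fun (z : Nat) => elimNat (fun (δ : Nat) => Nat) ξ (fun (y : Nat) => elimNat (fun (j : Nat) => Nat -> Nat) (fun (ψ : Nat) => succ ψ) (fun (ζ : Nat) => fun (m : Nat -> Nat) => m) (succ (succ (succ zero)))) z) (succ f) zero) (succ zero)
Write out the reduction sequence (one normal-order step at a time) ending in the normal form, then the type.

normal-order reduction:
  (fun (f : Nat) => (fun (ξ : Nat) => fun (z : Nat) => elimNat (fun (δ : Nat) => Nat) ξ (fun (y : Nat) => elimNat (fun (j : Nat) => Nat -> Nat) (fun (ψ : Nat) => succ ψ) (fun (ζ : Nat) => fun (m : Nat -> Nat) => m) (succ (succ (succ zero)))) z) (succ f) zero) (succ zero)
  ~> (fun (f : Nat) => fun (ξ : Nat) => elimNat (fun (z : Nat) => Nat) f (fun (δ : Nat) => elimNat (fun (y : Nat) => Nat -> Nat) (fun (j : Nat) => succ j) (fun (ψ : Nat) => fun (ζ : Nat -> Nat) => ζ) (succ (succ (succ zero)))) ξ) (succ (succ zero)) zero
  ~> (fun (f : Nat) => elimNat (fun (ξ : Nat) => Nat) (succ (succ zero)) (fun (z : Nat) => elimNat (fun (δ : Nat) => Nat -> Nat) (fun (y : Nat) => succ y) (fun (j : Nat) => fun (ψ : Nat -> Nat) => ψ) (succ (succ (succ zero)))) f) zero
  ~> elimNat (fun (f : Nat) => Nat) (succ (succ zero)) (fun (ξ : Nat) => elimNat (fun (z : Nat) => Nat -> Nat) (fun (δ : Nat) => succ δ) (fun (y : Nat) => fun (j : Nat -> Nat) => j) (succ (succ (succ zero)))) zero
  ~> succ (succ zero)
type:
  Nat


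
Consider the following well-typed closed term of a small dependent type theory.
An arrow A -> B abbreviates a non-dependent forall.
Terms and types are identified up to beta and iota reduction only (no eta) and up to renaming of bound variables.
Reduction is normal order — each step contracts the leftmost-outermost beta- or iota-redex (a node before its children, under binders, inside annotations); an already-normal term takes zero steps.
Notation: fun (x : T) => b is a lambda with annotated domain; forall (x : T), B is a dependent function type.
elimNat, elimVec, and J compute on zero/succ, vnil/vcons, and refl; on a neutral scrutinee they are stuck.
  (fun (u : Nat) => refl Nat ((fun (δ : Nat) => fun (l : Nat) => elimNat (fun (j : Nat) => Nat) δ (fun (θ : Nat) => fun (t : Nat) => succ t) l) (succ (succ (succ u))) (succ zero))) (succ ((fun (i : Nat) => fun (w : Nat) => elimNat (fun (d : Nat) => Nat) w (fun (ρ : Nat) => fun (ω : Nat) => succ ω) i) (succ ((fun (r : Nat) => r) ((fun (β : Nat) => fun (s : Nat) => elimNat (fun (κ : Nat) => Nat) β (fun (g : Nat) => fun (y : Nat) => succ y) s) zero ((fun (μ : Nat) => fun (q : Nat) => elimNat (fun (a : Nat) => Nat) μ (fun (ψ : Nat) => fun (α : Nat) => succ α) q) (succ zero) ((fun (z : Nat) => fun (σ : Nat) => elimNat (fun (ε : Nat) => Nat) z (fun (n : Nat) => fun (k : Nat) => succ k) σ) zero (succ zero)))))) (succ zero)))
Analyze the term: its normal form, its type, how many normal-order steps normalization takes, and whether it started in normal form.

normal form:
  refl Nat (succ (succ (succ (succ (succ (succ (succ (succ (succ zero)))))))))
inferred type:
  Eq Nat (succ (succ (succ (succ (succ (succ (succ (succ (succ zero))))))))) (succ (succ (succ (succ (succ (succ (succ (succ (succ zero)))))))))
steps to reach normal form (normal order): 41
term was already normal: no
first contracted redex: a beta-redex


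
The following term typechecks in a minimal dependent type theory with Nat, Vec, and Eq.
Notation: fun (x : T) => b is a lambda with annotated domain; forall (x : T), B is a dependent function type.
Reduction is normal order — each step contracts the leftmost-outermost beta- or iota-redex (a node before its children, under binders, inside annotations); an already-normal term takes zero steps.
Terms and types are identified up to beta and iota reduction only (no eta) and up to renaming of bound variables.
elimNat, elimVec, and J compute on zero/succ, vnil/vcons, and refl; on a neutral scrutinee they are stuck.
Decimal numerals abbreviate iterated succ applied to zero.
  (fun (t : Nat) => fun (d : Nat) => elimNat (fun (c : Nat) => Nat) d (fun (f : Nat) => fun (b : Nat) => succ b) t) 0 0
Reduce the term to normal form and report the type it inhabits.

normal form:
  0
inferred type:
  Nat


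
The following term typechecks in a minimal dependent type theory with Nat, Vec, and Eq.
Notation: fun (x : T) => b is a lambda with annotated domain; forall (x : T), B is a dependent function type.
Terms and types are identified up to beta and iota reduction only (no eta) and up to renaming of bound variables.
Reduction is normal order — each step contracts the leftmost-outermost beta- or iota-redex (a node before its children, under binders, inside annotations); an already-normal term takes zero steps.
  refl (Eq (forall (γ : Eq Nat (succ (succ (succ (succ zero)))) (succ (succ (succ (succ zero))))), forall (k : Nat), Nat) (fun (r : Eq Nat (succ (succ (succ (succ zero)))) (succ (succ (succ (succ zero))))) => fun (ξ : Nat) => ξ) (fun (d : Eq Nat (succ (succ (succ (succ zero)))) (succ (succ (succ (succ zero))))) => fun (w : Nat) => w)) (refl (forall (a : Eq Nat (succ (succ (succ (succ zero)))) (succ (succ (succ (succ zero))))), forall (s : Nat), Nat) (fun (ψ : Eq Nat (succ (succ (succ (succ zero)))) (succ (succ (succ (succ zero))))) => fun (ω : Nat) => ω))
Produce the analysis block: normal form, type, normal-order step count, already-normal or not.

resulting normal form:
  refl (Eq (forall (γ : Eq Nat (succ (succ (succ (succ zero)))) (succ (succ (succ (succ zero))))), forall (k : Nat), Nat) (fun (r : Eq Nat (succ (succ (succ (succ zero)))) (succ (succ (succ (succ zero))))) => fun (ξ : Nat) => ξ) (fun (d : Eq Nat (succ (succ (succ (succ zero)))) (succ (succ (succ (succ zero))))) => fun (w : Nat) => w)) (refl (forall (a : Eq Nat (succ (succ (succ (succ zero)))) (succ (succ (succ (succ zero))))), forall (s : Nat), Nat) (fun (ψ : Eq Nat (succ (succ (succ (succ zero)))) (succ (succ (succ (succ zero))))) => fun (ω : Nat) => ω))
the term's type:
  Eq (Eq (forall (γ : Eq Nat (succ (succ (succ (succ zero)))) (succ (succ (succ (succ zero))))), forall (k : Nat), Nat) (fun (r : Eq Nat (succ (succ (succ (succ zero)))) (succ (succ (succ (succ zero))))) => fun (ξ : Nat) => ξ) (fun (d : Eq Nat (succ (succ (succ (succ zero)))) (succ (succ (succ (succ zero))))) => fun (w : Nat) => w)) (refl (forall (a : Eq Nat (succ (succ (succ (succ zero)))) (succ (succ (succ (succ zero))))), forall (s : Nat), Nat) (fun (ψ : Eq Nat (succ (succ (succ (succ zero)))) (succ (succ (succ (succ zero))))) => fun (ω : Nat) => ω)) (refl (forall (α : Eq Nat (succ (succ (succ (succ zero)))) (succ (succ (succ (succ zero))))), forall (τ : Nat), Nat) (fun (ρ : Eq Nat (succ (succ (succ (succ zero)))) (succ (succ (succ (succ zero))))) => fun (ζ : Nat) => ζ))
normal-order step count: 0
started in normal form: yes


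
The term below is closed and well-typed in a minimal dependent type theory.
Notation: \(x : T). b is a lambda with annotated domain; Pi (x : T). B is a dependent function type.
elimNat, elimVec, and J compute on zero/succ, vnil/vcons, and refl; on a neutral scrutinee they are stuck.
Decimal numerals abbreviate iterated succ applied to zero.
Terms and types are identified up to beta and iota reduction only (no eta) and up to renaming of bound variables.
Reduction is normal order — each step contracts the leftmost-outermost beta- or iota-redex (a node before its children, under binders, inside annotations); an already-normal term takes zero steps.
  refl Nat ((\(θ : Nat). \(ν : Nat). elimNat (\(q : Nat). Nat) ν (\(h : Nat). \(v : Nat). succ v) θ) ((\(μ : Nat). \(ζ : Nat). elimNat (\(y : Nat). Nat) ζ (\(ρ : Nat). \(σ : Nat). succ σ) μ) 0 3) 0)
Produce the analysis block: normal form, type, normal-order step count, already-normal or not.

resulting normal form:
  refl Nat 3
type:
  Eq Nat 3 3
reduction steps (normal order): 15
term was already normal: no
first redex: a beta-redex


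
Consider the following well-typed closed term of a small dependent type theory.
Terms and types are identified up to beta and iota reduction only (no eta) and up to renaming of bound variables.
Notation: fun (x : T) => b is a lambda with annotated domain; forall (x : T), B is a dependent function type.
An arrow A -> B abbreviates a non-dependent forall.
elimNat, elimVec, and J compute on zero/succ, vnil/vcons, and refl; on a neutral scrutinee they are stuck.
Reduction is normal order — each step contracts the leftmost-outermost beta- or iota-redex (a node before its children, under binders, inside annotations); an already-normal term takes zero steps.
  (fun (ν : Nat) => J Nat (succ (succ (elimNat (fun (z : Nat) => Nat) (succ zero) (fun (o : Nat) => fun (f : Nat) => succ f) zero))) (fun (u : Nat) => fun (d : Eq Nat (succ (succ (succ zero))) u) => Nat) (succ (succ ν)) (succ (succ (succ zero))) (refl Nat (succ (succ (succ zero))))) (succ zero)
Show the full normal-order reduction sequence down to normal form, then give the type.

normal-order reduction sequence:
  (fun (ν : Nat) => J Nat (succ (succ (elimNat (fun (z : Nat) => Nat) (succ zero) (fun (o : Nat) => fun (f : Nat) => succ f) zero))) (fun (u : Nat) => fun (d : Eq Nat (succ (succ (succ zero))) u) => Nat) (succ (succ ν)) (succ (succ (succ zero))) (refl Nat (succ (succ (succ zero))))) (succ zero)
  ~> J Nat (succ (succ (elimNat (fun (ν : Nat) => Nat) (succ zero) (fun (z : Nat) => fun (o : Nat) => succ o) zero))) (fun (f : Nat) => fun (u : Eq Nat (succ (succ (succ zero))) f) => Nat) (succ (succ (succ zero))) (succ (succ (succ zero))) (refl Nat (succ (succ (succ zero))))
  ~> succ (succ (succ zero))
type:
  Nat


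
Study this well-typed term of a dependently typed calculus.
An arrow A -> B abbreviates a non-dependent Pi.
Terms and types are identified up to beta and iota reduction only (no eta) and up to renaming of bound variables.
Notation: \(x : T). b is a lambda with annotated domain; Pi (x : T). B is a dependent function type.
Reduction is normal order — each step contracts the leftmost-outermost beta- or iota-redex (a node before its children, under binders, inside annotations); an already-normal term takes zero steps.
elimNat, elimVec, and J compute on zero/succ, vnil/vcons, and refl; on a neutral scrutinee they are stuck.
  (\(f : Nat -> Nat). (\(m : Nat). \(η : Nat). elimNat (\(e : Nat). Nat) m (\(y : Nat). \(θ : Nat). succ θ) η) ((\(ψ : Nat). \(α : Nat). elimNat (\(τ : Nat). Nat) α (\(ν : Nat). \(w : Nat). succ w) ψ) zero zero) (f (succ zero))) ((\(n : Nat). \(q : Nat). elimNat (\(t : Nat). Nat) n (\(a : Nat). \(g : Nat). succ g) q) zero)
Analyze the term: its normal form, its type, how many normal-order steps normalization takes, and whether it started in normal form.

resulting normal form:
  succ zero
inferred type:
  Nat
normal-order step count: 16
already normal: no
first redex: a beta-redex


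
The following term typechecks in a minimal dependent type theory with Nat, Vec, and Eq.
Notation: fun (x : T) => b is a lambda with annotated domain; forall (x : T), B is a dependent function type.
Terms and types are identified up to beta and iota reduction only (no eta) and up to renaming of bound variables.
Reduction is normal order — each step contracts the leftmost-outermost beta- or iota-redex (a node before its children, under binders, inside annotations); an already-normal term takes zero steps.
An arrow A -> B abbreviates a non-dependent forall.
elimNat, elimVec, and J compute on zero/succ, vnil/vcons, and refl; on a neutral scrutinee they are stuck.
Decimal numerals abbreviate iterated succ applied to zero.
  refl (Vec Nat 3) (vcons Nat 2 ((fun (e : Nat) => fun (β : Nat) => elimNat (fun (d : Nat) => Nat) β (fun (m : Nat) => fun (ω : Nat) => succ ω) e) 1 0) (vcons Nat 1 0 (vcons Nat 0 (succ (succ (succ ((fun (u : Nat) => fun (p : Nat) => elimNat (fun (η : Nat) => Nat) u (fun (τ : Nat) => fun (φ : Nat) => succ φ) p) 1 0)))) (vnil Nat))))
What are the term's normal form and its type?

normal form:
  refl (Vec Nat 3) (vcons Nat 2 1 (vcons Nat 1 0 (vcons Nat 0 4 (vnil Nat))))
type:
  Eq (Vec Nat 3) (vcons Nat 2 1 (vcons Nat 1 0 (vcons Nat 0 4 (vnil Nat)))) (vcons Nat 2 1 (vcons Nat 1 0 (vcons Nat 0 4 (vnil Nat))))
observation: contracting a beta-redex first, the term normalizes in 9 steps.


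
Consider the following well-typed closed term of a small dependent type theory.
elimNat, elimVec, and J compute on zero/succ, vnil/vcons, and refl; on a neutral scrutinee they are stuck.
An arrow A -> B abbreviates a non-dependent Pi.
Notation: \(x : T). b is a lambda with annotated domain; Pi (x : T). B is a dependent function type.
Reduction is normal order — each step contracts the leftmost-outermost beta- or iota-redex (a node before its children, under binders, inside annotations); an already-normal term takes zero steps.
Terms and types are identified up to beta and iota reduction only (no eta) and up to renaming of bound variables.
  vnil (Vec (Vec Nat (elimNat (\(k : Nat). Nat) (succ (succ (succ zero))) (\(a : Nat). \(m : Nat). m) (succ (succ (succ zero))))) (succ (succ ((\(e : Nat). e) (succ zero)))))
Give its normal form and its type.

reduced normal form:
  vnil (Vec (Vec Nat (succ (succ (succ zero)))) (succ (succ (succ zero))))
inferred type:
  Vec (Vec (Vec Nat (succ (succ (succ zero)))) (succ (succ (succ zero)))) zero
observation: the term reaches its normal form after 11 normal-order steps.


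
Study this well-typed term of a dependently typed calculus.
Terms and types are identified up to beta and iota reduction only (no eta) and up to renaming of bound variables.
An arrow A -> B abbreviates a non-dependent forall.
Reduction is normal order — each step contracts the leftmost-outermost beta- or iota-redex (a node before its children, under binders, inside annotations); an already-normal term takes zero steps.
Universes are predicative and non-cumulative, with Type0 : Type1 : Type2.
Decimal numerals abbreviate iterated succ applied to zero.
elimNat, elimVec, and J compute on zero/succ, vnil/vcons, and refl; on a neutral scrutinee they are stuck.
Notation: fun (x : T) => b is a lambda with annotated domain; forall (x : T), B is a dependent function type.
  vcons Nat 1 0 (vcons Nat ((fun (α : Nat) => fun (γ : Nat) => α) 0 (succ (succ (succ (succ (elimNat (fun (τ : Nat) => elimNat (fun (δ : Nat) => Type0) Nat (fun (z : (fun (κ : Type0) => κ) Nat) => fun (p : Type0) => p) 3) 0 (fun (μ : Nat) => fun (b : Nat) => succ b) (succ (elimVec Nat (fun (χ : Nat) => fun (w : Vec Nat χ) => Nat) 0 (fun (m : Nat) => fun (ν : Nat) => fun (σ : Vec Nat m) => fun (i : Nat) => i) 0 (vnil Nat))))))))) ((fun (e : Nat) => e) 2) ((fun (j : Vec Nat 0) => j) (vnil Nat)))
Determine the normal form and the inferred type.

normal form:
  vcons Nat 1 0 (vcons Nat 0 2 (vnil Nat))
type:
  Vec Nat 2
observation: normalization takes exactly 4 steps under the normal-order strategy.


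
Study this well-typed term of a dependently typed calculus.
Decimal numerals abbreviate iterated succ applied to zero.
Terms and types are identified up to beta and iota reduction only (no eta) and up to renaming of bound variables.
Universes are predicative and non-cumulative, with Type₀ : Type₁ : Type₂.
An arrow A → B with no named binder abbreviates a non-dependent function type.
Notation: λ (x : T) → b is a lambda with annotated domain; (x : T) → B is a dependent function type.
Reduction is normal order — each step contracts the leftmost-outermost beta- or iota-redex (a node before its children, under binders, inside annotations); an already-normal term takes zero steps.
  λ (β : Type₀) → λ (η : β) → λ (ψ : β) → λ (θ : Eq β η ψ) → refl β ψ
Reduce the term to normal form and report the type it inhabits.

normal form:
  λ (β : Type₀) → λ (η : β) → λ (ψ : β) → λ (θ : Eq β η ψ) → refl β ψ
type:
  (β : Type₀) → (η : β) → (ψ : β) → Eq β η ψ → Eq β ψ ψ


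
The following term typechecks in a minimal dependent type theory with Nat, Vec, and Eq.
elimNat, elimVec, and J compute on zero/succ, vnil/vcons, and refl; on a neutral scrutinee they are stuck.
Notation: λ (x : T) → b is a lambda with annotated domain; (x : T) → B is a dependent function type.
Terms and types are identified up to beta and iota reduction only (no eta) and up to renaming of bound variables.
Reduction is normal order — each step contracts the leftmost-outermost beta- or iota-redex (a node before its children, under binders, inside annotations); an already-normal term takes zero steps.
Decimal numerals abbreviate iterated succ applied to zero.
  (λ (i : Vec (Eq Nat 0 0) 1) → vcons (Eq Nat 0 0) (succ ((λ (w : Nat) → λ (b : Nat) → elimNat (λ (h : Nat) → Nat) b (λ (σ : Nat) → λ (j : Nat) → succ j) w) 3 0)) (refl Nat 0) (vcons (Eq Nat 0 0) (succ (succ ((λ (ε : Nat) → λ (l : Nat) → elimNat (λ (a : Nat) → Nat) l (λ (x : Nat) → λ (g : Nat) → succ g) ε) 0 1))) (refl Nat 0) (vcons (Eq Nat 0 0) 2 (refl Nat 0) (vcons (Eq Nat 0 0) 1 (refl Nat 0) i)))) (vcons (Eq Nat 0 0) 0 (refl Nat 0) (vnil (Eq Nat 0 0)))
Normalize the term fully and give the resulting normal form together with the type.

reduced normal form:
  vcons (Eq Nat 0 0) 4 (refl Nat 0) (vcons (Eq Nat 0 0) 3 (refl Nat 0) (vcons (Eq Nat 0 0) 2 (refl Nat 0) (vcons (Eq Nat 0 0) 1 (refl Nat 0) (vcons (Eq Nat 0 0) 0 (refl Nat 0) (vnil (Eq Nat 0 0))))))
inferred type:
  Vec (Eq Nat 0 0) 5


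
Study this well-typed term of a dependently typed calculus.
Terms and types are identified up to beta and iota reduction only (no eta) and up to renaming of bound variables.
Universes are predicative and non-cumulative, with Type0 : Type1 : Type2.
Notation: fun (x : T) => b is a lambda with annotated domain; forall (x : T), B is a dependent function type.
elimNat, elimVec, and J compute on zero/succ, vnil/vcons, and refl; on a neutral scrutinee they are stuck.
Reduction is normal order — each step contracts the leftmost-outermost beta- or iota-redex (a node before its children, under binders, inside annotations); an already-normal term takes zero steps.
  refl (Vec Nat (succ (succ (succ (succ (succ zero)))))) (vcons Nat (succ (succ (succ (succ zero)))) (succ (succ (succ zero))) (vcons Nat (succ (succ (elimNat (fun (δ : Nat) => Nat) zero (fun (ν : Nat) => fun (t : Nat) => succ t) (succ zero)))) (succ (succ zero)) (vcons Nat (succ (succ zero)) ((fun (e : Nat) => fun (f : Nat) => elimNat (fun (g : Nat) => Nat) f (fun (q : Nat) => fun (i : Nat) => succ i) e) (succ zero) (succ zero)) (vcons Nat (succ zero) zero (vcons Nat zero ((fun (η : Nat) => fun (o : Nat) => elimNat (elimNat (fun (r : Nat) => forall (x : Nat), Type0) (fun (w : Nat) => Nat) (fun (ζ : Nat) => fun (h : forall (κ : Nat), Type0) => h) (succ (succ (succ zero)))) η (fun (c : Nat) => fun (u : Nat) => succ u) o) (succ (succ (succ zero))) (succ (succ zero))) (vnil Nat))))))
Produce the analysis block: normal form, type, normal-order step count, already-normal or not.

normal form:
  refl (Vec Nat (succ (succ (succ (succ (succ zero)))))) (vcons Nat (succ (succ (succ (succ zero)))) (succ (succ (succ zero))) (vcons Nat (succ (succ (succ zero))) (succ (succ zero)) (vcons Nat (succ (succ zero)) (succ (succ zero)) (vcons Nat (succ zero) zero (vcons Nat zero (succ (succ (succ (succ (succ zero))))) (vnil Nat))))))
inferred type:
  Eq (Vec Nat (succ (succ (succ (succ (succ zero)))))) (vcons Nat (succ (succ (succ (succ zero)))) (succ (succ (succ zero))) (vcons Nat (succ (succ (succ zero))) (succ (succ zero)) (vcons Nat (succ (succ zero)) (succ (succ zero)) (vcons Nat (succ zero) zero (vcons Nat zero (succ (succ (succ (succ (succ zero))))) (vnil Nat)))))) (vcons Nat (succ (succ (succ (succ zero)))) (succ (succ (succ zero))) (vcons Nat (succ (succ (succ zero))) (succ (succ zero)) (vcons Nat (succ (succ zero)) (succ (succ zero)) (vcons Nat (succ zero) zero (vcons Nat zero (succ (succ (succ (succ (succ zero))))) (vnil Nat))))))
steps to reach normal form (normal order): 19
term was already normal: no
first redex: an elimNat iota-redex


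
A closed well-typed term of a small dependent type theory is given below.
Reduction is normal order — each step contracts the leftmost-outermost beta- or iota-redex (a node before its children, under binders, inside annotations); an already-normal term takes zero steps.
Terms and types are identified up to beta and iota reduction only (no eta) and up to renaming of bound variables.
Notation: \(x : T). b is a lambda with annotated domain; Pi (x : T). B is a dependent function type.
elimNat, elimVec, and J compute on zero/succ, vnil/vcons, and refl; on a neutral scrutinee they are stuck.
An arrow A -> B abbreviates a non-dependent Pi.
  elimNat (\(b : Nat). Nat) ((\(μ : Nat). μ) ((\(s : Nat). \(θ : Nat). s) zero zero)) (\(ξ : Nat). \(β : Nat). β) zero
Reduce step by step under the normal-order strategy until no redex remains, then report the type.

reduction (normal order):
  elimNat (\(b : Nat). Nat) ((\(μ : Nat). μ) ((\(s : Nat). \(θ : Nat). s) zero zero)) (\(ξ : Nat). \(β : Nat). β) zero
  ~> (\(b : Nat). b) ((\(μ : Nat). \(s : Nat). μ) zero zero)
  ~> (\(b : Nat). \(μ : Nat). b) zero zero
  ~> (\(b : Nat). zero) zero
  ~> zero
type:
  Nat


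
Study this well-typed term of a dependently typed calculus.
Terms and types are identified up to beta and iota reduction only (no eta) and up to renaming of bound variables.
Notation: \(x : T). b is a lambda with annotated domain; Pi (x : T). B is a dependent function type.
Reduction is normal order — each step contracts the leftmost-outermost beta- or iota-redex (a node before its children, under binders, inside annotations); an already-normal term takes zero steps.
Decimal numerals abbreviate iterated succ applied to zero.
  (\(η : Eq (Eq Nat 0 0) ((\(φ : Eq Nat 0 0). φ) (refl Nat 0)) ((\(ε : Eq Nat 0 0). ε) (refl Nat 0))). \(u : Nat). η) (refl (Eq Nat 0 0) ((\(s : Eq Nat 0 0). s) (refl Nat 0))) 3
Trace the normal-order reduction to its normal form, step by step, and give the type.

normal-order reduction sequence:
  (\(η : Eq (Eq Nat 0 0) ((\(φ : Eq Nat 0 0). φ) (refl Nat 0)) ((\(ε : Eq Nat 0 0). ε) (refl Nat 0))). \(u : Nat). η) (refl (Eq Nat 0 0) ((\(s : Eq Nat 0 0). s) (refl Nat 0))) 3
  ~> (\(η : Nat). refl (Eq Nat 0 0) ((\(φ : Eq Nat 0 0). φ) (refl Nat 0))) 3
  ~> refl (Eq Nat 0 0) ((\(η : Eq Nat 0 0). η) (refl Nat 0))
  ~> refl (Eq Nat 0 0) (refl Nat 0)
inferred type:
  Eq (Eq Nat 0 0) (refl Nat 0) (refl Nat 0)


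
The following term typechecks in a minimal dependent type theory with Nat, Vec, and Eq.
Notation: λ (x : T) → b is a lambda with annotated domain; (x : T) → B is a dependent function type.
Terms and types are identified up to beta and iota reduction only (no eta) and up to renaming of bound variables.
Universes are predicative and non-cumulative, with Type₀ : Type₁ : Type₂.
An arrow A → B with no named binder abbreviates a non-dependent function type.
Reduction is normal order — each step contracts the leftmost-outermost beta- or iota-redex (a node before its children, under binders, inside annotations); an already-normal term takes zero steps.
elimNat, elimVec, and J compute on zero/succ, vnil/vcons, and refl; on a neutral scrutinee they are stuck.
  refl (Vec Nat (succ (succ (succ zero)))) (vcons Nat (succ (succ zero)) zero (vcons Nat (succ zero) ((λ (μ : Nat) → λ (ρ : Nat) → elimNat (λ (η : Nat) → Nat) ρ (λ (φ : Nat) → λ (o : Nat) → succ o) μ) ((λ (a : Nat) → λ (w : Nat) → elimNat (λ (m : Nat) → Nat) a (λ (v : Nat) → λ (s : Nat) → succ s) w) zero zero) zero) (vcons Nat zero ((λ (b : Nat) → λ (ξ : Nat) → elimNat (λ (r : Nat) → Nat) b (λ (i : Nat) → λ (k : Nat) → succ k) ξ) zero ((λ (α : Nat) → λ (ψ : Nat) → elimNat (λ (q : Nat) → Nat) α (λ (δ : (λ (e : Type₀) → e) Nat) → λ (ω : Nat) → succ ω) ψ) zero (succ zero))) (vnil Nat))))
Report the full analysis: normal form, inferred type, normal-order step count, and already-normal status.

reduced normal form:
  refl (Vec Nat (succ (succ (succ zero)))) (vcons Nat (succ (succ zero)) zero (vcons Nat (succ zero) zero (vcons Nat zero (succ zero) (vnil Nat))))
the term's type:
  Eq (Vec Nat (succ (succ (succ zero)))) (vcons Nat (succ (succ zero)) zero (vcons Nat (succ zero) zero (vcons Nat zero (succ zero) (vnil Nat)))) (vcons Nat (succ (succ zero)) zero (vcons Nat (succ zero) zero (vcons Nat zero (succ zero) (vnil Nat))))
normal-order step count: 18
term was already normal: no
first contracted redex: a beta-redex


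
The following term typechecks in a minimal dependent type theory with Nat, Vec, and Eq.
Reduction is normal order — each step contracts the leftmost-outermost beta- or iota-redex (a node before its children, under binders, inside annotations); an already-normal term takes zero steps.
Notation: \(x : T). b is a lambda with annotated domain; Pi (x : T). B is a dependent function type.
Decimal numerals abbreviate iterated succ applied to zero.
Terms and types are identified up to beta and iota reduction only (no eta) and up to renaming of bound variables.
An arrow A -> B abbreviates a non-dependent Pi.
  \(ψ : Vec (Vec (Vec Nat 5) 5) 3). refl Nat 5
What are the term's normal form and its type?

normal form:
  \(ψ : Vec (Vec (Vec Nat 5) 5) 3). refl Nat 5
inferred type:
  Vec (Vec (Vec Nat 5) 5) 3 -> Eq Nat 5 5


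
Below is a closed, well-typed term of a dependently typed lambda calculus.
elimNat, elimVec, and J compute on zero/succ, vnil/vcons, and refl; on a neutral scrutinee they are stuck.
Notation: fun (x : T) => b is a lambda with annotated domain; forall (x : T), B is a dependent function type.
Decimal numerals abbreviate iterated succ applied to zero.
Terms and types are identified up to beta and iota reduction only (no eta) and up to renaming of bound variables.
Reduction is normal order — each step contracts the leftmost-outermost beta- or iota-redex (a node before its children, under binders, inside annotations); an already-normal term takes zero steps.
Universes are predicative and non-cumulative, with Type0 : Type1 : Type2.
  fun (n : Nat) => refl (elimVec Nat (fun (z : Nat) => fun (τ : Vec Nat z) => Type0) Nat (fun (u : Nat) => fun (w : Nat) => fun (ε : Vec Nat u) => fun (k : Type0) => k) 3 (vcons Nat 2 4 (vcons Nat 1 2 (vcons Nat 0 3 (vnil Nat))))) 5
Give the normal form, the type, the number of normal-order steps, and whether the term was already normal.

normal form:
  fun (n : Nat) => refl Nat 5
inferred type:
  forall (n : Nat), Eq Nat 5 5
steps to reach normal form (normal order): 16
term was already normal: no
first contracted redex: an elimVec iota-redex


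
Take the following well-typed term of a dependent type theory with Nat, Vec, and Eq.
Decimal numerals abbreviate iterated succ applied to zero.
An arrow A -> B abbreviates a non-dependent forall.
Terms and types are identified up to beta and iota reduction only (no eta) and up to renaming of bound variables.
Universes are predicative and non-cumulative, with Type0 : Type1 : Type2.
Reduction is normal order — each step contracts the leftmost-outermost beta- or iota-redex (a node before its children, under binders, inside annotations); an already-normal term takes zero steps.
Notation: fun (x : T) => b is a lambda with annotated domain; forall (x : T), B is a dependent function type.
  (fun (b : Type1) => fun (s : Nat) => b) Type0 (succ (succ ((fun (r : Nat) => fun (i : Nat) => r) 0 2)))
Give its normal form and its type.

reduced normal form:
  Type0
the term's type:
  Type1


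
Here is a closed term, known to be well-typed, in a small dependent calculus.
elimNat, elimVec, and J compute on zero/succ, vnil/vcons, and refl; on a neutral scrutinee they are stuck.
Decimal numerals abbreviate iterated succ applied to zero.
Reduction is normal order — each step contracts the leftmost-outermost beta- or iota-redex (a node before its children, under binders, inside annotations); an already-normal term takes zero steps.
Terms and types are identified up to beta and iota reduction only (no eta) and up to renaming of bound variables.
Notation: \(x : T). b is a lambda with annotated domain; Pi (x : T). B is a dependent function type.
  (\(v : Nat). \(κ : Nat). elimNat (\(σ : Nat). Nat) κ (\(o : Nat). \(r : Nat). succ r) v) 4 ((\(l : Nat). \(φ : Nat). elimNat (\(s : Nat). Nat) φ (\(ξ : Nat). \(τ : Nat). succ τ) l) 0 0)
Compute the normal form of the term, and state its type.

reduced normal form:
  4
the term's type:
  Nat


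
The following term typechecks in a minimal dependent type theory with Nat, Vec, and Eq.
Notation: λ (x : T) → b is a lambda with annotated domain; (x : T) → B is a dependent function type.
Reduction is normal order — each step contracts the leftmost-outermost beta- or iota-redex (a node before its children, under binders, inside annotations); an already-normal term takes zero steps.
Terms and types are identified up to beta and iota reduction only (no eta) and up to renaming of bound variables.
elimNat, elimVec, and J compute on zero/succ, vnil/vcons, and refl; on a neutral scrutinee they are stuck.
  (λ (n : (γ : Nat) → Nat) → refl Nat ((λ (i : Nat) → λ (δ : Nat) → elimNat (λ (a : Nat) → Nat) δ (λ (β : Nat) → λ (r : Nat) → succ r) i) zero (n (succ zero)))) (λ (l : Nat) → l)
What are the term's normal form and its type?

normal form:
  refl Nat (succ zero)
the term's type:
  Eq Nat (succ zero) (succ zero)


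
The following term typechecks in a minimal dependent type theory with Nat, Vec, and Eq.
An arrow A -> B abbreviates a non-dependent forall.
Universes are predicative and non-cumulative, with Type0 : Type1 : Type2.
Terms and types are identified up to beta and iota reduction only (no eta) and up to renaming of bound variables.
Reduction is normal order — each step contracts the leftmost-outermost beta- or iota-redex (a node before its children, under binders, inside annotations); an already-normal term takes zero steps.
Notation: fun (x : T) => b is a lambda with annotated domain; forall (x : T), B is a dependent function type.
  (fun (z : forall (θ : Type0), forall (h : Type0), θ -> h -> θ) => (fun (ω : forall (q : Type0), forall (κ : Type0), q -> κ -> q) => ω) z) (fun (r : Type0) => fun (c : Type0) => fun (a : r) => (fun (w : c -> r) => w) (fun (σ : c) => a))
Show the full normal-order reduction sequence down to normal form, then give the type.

reduction (normal order):
  (fun (z : forall (θ : Type0), forall (h : Type0), θ -> h -> θ) => (fun (ω : forall (q : Type0), forall (κ : Type0), q -> κ -> q) => ω) z) (fun (r : Type0) => fun (c : Type0) => fun (a : r) => (fun (w : c -> r) => w) (fun (σ : c) => a))
  ~> (fun (z : forall (θ : Type0), forall (h : Type0), θ -> h -> θ) => z) (fun (ω : Type0) => fun (q : Type0) => fun (κ : ω) => (fun (r : q -> ω) => r) (fun (c : q) => κ))
  ~> fun (z : Type0) => fun (θ : Type0) => fun (h : z) => (fun (ω : θ -> z) => ω) (fun (q : θ) => h)
  ~> fun (z : Type0) => fun (θ : Type0) => fun (h : z) => fun (ω : θ) => h
inferred type:
  forall (z : Type0), forall (θ : Type0), z -> θ -> z


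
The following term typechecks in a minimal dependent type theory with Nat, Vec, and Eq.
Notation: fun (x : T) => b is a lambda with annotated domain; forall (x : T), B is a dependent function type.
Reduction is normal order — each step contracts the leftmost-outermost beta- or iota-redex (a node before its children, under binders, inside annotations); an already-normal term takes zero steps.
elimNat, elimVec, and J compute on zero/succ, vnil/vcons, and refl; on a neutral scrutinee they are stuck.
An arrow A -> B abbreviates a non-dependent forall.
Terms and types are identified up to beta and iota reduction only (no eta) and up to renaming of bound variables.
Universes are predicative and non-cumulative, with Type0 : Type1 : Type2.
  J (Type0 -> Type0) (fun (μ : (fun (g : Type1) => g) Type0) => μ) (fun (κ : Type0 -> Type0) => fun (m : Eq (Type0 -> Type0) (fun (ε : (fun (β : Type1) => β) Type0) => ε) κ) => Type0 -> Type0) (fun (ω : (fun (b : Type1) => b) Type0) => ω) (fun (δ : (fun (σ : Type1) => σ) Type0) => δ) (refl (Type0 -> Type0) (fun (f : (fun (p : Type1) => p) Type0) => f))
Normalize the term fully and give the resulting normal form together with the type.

resulting normal form:
  fun (μ : Type0) => μ
type:
  Type0 -> Type0


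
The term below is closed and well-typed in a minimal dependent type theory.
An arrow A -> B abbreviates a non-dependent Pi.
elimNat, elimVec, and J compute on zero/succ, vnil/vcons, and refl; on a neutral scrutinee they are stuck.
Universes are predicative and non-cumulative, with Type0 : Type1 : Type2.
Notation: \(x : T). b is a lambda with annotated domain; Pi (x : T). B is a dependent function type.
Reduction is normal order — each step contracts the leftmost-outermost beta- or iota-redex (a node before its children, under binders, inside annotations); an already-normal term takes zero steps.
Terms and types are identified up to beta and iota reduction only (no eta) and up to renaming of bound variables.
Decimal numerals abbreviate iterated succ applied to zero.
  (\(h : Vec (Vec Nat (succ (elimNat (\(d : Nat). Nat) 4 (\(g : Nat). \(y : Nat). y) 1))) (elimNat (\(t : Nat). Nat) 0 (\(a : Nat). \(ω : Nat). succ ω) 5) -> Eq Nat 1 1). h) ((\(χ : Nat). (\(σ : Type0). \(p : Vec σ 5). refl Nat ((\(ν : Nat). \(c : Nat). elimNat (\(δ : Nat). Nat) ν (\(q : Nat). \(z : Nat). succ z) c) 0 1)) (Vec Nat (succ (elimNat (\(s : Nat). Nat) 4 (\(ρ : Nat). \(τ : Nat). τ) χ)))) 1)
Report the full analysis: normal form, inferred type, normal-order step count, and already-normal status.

reduced normal form:
  \(h : Vec (Vec Nat 5) 5). refl Nat 1
the term's type:
  Vec (Vec Nat 5) 5 -> Eq Nat 1 1
steps to reach normal form (normal order): 13
term was already normal: no
first redex: a beta-redex


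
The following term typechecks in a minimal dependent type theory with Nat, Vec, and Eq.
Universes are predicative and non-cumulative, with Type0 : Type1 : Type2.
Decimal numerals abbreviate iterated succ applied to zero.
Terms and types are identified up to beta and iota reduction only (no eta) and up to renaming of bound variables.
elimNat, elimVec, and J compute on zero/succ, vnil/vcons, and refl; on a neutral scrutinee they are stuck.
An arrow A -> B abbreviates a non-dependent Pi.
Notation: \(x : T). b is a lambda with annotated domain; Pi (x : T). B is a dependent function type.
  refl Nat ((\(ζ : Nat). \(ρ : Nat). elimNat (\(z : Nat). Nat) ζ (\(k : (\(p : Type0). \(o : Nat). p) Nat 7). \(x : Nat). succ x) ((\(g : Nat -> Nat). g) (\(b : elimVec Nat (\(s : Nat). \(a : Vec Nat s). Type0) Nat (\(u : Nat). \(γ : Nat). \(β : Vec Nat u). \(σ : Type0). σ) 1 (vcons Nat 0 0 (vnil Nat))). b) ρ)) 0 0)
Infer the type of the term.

inferred type:
  Eq Nat 0 0


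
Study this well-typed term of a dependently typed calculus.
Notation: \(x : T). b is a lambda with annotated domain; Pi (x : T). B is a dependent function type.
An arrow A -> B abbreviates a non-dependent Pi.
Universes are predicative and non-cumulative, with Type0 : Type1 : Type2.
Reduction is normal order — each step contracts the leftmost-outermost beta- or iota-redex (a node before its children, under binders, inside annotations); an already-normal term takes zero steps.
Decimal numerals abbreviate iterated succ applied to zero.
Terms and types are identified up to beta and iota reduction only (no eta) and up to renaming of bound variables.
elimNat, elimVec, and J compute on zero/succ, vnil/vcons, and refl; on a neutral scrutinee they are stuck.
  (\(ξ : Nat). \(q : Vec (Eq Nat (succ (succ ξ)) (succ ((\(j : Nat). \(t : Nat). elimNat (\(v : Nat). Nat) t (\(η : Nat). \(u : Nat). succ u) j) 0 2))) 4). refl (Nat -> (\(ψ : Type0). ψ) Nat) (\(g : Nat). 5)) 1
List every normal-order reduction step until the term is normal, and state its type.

reduction (normal order):
  (\(ξ : Nat). \(q : Vec (Eq Nat (succ (succ ξ)) (succ ((\(j : Nat). \(t : Nat). elimNat (\(v : Nat). Nat) t (\(η : Nat). \(u : Nat). succ u) j) 0 2))) 4). refl (Nat -> (\(ψ : Type0). ψ) Nat) (\(g : Nat). 5)) 1
  ~> \(ξ : Vec (Eq Nat 3 (succ ((\(q : Nat). \(j : Nat). elimNat (\(t : Nat). Nat) j (\(v : Nat). \(η : Nat). succ η) q) 0 2))) 4). refl (Nat -> (\(u : Type0). u) Nat) (\(ψ : Nat). 5)
  ~> \(ξ : Vec (Eq Nat 3 (succ ((\(q : Nat). elimNat (\(j : Nat). Nat) q (\(t : Nat). \(v : Nat). succ v) 0) 2))) 4). refl (Nat -> (\(η : Type0). η) Nat) (\(u : Nat). 5)
  ~> \(ξ : Vec (Eq Nat 3 (succ (elimNat (\(q : Nat). Nat) 2 (\(j : Nat). \(t : Nat). succ t) 0))) 4). refl (Nat -> (\(v : Type0). v) Nat) (\(η : Nat). 5)
  ~> \(ξ : Vec (Eq Nat 3 3) 4). refl (Nat -> (\(q : Type0). q) Nat) (\(j : Nat). 5)
  ~> \(ξ : Vec (Eq Nat 3 3) 4). refl (Nat -> Nat) (\(q : Nat). 5)
inferred type:
  Vec (Eq Nat 3 3) 4 -> Eq (Nat -> Nat) (\(ξ : Nat). 5) (\(q : Nat). 5)


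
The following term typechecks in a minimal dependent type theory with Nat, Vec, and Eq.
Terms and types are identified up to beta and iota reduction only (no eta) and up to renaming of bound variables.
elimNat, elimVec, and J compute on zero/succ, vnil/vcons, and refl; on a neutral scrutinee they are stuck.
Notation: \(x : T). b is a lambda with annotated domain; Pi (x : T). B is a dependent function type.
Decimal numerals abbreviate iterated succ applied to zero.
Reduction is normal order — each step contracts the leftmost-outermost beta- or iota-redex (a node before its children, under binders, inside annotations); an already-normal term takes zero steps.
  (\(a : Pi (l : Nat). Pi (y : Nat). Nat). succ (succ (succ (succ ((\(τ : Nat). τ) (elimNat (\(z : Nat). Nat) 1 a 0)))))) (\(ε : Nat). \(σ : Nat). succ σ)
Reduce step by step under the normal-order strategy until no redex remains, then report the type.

reduction (normal order):
  (\(a : Pi (l : Nat). Pi (y : Nat). Nat). succ (succ (succ (succ ((\(τ : Nat). τ) (elimNat (\(z : Nat). Nat) 1 a 0)))))) (\(ε : Nat). \(σ : Nat). succ σ)
  ~> succ (succ (succ (succ ((\(a : Nat). a) (elimNat (\(l : Nat). Nat) 1 (\(y : Nat). \(τ : Nat). succ τ) 0)))))
  ~> succ (succ (succ (succ (elimNat (\(a : Nat). Nat) 1 (\(l : Nat). \(y : Nat). succ y) 0))))
  ~> 5
type:
  Nat


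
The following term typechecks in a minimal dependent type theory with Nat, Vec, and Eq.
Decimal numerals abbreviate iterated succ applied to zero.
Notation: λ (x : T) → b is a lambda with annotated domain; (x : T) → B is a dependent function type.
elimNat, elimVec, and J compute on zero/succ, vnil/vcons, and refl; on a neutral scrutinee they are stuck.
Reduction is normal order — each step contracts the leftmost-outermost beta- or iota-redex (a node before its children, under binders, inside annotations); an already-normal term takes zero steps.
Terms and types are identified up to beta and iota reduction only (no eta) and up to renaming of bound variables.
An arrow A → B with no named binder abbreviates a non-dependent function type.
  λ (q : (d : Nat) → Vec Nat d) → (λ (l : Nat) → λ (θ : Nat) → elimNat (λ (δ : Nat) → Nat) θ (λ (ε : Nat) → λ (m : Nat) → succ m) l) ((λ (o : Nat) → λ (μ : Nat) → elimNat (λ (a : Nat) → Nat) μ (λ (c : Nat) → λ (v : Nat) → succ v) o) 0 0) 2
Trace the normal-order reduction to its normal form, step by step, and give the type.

normal-order reduction sequence:
  λ (q : (d : Nat) → Vec Nat d) → (λ (l : Nat) → λ (θ : Nat) → elimNat (λ (δ : Nat) → Nat) θ (λ (ε : Nat) → λ (m : Nat) → succ m) l) ((λ (o : Nat) → λ (μ : Nat) → elimNat (λ (a : Nat) → Nat) μ (λ (c : Nat) → λ (v : Nat) → succ v) o) 0 0) 2
  ~> λ (q : (d : Nat) → Vec Nat d) → (λ (l : Nat) → elimNat (λ (θ : Nat) → Nat) l (λ (δ : Nat) → λ (ε : Nat) → succ ε) ((λ (m : Nat) → λ (o : Nat) → elimNat (λ (μ : Nat) → Nat) o (λ (a : Nat) → λ (c : Nat) → succ c) m) 0 0)) 2
  ~> λ (q : (d : Nat) → Vec Nat d) → elimNat (λ (l : Nat) → Nat) 2 (λ (θ : Nat) → λ (δ : Nat) → succ δ) ((λ (ε : Nat) → λ (m : Nat) → elimNat (λ (o : Nat) → Nat) m (λ (μ : Nat) → λ (a : Nat) → succ a) ε) 0 0)
  ~> λ (q : (d : Nat) → Vec Nat d) → elimNat (λ (l : Nat) → Nat) 2 (λ (θ : Nat) → λ (δ : Nat) → succ δ) ((λ (ε : Nat) → elimNat (λ (m : Nat) → Nat) ε (λ (o : Nat) → λ (μ : Nat) → succ μ) 0) 0)
  ~> λ (q : (d : Nat) → Vec Nat d) → elimNat (λ (l : Nat) → Nat) 2 (λ (θ : Nat) → λ (δ : Nat) → succ δ) (elimNat (λ (ε : Nat) → Nat) 0 (λ (m : Nat) → λ (o : Nat) → succ o) 0)
  ~> λ (q : (d : Nat) → Vec Nat d) → elimNat (λ (l : Nat) → Nat) 2 (λ (θ : Nat) → λ (δ : Nat) → succ δ) 0
  ~> λ (q : (d : Nat) → Vec Nat d) → 2
the term's type:
  ((q : Nat) → Vec Nat q) → Nat
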